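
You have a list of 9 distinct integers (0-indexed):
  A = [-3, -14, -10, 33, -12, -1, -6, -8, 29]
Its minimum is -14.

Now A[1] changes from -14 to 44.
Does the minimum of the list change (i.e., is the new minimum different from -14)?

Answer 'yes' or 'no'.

Old min = -14
Change: A[1] -14 -> 44
Changed element was the min; new min must be rechecked.
New min = -12; changed? yes

Answer: yes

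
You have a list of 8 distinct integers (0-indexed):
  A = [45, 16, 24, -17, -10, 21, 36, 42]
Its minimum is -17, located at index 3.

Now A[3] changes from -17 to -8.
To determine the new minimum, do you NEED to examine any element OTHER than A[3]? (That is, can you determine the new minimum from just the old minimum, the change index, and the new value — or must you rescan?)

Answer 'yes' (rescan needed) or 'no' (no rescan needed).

Old min = -17 at index 3
Change at index 3: -17 -> -8
Index 3 WAS the min and new value -8 > old min -17. Must rescan other elements to find the new min.
Needs rescan: yes

Answer: yes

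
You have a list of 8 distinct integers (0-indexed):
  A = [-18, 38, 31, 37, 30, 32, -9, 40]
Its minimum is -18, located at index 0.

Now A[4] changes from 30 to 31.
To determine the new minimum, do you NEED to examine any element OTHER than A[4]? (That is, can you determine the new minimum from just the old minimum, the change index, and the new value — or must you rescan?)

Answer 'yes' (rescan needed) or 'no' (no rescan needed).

Old min = -18 at index 0
Change at index 4: 30 -> 31
Index 4 was NOT the min. New min = min(-18, 31). No rescan of other elements needed.
Needs rescan: no

Answer: no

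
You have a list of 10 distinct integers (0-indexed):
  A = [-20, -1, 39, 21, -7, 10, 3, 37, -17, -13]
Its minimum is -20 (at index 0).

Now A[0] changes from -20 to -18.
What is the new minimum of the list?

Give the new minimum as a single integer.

Answer: -18

Derivation:
Old min = -20 (at index 0)
Change: A[0] -20 -> -18
Changed element WAS the min. Need to check: is -18 still <= all others?
  Min of remaining elements: -17
  New min = min(-18, -17) = -18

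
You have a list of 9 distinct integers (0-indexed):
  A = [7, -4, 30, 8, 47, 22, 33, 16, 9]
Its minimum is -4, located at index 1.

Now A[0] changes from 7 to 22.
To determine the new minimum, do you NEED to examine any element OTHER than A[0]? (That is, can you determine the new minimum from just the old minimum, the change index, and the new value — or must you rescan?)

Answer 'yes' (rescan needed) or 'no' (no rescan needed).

Answer: no

Derivation:
Old min = -4 at index 1
Change at index 0: 7 -> 22
Index 0 was NOT the min. New min = min(-4, 22). No rescan of other elements needed.
Needs rescan: no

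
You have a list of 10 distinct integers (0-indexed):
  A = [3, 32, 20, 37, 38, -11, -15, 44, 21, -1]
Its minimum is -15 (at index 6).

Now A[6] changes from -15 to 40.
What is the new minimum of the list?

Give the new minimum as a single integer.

Answer: -11

Derivation:
Old min = -15 (at index 6)
Change: A[6] -15 -> 40
Changed element WAS the min. Need to check: is 40 still <= all others?
  Min of remaining elements: -11
  New min = min(40, -11) = -11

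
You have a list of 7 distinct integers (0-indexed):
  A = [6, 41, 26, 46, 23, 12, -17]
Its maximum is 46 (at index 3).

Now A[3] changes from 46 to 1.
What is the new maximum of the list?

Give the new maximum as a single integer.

Old max = 46 (at index 3)
Change: A[3] 46 -> 1
Changed element WAS the max -> may need rescan.
  Max of remaining elements: 41
  New max = max(1, 41) = 41

Answer: 41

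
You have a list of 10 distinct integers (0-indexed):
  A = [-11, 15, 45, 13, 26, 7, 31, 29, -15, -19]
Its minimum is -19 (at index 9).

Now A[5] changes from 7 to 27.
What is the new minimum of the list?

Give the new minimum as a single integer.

Old min = -19 (at index 9)
Change: A[5] 7 -> 27
Changed element was NOT the old min.
  New min = min(old_min, new_val) = min(-19, 27) = -19

Answer: -19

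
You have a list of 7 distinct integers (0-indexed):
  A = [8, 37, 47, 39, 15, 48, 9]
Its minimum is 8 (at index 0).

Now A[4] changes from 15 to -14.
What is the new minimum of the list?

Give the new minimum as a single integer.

Answer: -14

Derivation:
Old min = 8 (at index 0)
Change: A[4] 15 -> -14
Changed element was NOT the old min.
  New min = min(old_min, new_val) = min(8, -14) = -14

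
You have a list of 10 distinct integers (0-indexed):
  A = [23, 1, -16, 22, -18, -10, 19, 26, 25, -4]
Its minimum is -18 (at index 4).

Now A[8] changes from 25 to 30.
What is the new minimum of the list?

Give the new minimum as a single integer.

Old min = -18 (at index 4)
Change: A[8] 25 -> 30
Changed element was NOT the old min.
  New min = min(old_min, new_val) = min(-18, 30) = -18

Answer: -18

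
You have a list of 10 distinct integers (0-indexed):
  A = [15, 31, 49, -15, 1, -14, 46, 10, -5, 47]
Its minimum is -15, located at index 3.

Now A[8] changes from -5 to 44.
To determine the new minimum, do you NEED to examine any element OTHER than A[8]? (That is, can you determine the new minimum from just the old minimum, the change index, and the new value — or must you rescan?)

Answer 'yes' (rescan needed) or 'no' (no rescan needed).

Old min = -15 at index 3
Change at index 8: -5 -> 44
Index 8 was NOT the min. New min = min(-15, 44). No rescan of other elements needed.
Needs rescan: no

Answer: no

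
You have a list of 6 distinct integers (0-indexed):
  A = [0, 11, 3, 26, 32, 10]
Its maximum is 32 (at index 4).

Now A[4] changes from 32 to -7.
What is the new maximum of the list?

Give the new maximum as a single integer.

Old max = 32 (at index 4)
Change: A[4] 32 -> -7
Changed element WAS the max -> may need rescan.
  Max of remaining elements: 26
  New max = max(-7, 26) = 26

Answer: 26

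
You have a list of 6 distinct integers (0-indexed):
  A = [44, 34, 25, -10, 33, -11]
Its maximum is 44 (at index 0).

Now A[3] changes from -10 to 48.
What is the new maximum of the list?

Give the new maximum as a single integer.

Answer: 48

Derivation:
Old max = 44 (at index 0)
Change: A[3] -10 -> 48
Changed element was NOT the old max.
  New max = max(old_max, new_val) = max(44, 48) = 48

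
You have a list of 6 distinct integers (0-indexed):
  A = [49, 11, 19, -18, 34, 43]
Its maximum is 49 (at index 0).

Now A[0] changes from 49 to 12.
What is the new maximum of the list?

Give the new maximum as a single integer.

Old max = 49 (at index 0)
Change: A[0] 49 -> 12
Changed element WAS the max -> may need rescan.
  Max of remaining elements: 43
  New max = max(12, 43) = 43

Answer: 43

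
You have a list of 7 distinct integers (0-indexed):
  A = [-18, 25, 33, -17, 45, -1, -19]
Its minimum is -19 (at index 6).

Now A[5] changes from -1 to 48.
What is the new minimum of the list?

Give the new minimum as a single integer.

Answer: -19

Derivation:
Old min = -19 (at index 6)
Change: A[5] -1 -> 48
Changed element was NOT the old min.
  New min = min(old_min, new_val) = min(-19, 48) = -19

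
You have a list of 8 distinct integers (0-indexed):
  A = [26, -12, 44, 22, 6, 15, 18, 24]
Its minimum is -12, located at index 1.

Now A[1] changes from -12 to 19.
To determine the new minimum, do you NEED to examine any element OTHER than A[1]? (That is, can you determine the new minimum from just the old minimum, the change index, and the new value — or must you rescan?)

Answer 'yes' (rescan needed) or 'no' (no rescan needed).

Old min = -12 at index 1
Change at index 1: -12 -> 19
Index 1 WAS the min and new value 19 > old min -12. Must rescan other elements to find the new min.
Needs rescan: yes

Answer: yes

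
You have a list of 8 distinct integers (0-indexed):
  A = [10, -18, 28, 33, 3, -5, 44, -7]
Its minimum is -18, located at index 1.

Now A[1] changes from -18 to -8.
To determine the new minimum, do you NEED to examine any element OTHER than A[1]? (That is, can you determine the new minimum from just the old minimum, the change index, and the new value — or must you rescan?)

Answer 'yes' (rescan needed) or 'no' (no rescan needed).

Old min = -18 at index 1
Change at index 1: -18 -> -8
Index 1 WAS the min and new value -8 > old min -18. Must rescan other elements to find the new min.
Needs rescan: yes

Answer: yes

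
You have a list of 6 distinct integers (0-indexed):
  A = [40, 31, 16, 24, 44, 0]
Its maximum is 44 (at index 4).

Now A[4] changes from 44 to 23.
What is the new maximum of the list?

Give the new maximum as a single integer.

Old max = 44 (at index 4)
Change: A[4] 44 -> 23
Changed element WAS the max -> may need rescan.
  Max of remaining elements: 40
  New max = max(23, 40) = 40

Answer: 40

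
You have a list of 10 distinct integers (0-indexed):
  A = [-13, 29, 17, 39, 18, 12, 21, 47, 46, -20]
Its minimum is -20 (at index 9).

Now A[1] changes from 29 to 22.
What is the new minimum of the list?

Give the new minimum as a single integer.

Old min = -20 (at index 9)
Change: A[1] 29 -> 22
Changed element was NOT the old min.
  New min = min(old_min, new_val) = min(-20, 22) = -20

Answer: -20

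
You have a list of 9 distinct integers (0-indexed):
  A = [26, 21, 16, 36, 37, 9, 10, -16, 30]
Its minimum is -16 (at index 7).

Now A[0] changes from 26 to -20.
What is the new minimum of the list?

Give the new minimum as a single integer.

Answer: -20

Derivation:
Old min = -16 (at index 7)
Change: A[0] 26 -> -20
Changed element was NOT the old min.
  New min = min(old_min, new_val) = min(-16, -20) = -20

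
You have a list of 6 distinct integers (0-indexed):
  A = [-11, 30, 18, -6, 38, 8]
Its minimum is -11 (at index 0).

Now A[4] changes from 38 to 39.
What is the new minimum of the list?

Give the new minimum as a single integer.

Old min = -11 (at index 0)
Change: A[4] 38 -> 39
Changed element was NOT the old min.
  New min = min(old_min, new_val) = min(-11, 39) = -11

Answer: -11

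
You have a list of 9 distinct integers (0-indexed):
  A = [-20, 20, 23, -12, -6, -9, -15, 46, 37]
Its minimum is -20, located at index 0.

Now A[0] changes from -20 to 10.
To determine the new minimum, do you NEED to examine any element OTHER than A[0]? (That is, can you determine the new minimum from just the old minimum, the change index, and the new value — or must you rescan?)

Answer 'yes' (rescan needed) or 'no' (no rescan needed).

Answer: yes

Derivation:
Old min = -20 at index 0
Change at index 0: -20 -> 10
Index 0 WAS the min and new value 10 > old min -20. Must rescan other elements to find the new min.
Needs rescan: yes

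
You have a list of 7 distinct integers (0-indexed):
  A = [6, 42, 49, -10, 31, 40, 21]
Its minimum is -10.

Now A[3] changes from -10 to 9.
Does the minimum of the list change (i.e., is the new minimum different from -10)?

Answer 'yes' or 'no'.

Answer: yes

Derivation:
Old min = -10
Change: A[3] -10 -> 9
Changed element was the min; new min must be rechecked.
New min = 6; changed? yes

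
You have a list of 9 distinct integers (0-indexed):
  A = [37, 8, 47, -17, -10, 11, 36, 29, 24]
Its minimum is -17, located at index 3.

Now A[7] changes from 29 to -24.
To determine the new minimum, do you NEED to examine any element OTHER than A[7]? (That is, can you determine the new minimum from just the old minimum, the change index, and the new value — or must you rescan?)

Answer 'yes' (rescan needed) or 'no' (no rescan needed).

Answer: no

Derivation:
Old min = -17 at index 3
Change at index 7: 29 -> -24
Index 7 was NOT the min. New min = min(-17, -24). No rescan of other elements needed.
Needs rescan: no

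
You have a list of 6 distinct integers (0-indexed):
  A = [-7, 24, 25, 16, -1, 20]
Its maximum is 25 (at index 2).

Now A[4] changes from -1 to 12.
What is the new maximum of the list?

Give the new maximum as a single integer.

Answer: 25

Derivation:
Old max = 25 (at index 2)
Change: A[4] -1 -> 12
Changed element was NOT the old max.
  New max = max(old_max, new_val) = max(25, 12) = 25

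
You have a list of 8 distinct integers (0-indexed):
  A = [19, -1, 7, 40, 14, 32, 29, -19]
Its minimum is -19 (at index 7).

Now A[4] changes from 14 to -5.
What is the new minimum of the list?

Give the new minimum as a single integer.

Old min = -19 (at index 7)
Change: A[4] 14 -> -5
Changed element was NOT the old min.
  New min = min(old_min, new_val) = min(-19, -5) = -19

Answer: -19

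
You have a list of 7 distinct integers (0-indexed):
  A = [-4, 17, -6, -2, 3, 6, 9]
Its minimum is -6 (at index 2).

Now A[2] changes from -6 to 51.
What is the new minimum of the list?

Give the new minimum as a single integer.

Old min = -6 (at index 2)
Change: A[2] -6 -> 51
Changed element WAS the min. Need to check: is 51 still <= all others?
  Min of remaining elements: -4
  New min = min(51, -4) = -4

Answer: -4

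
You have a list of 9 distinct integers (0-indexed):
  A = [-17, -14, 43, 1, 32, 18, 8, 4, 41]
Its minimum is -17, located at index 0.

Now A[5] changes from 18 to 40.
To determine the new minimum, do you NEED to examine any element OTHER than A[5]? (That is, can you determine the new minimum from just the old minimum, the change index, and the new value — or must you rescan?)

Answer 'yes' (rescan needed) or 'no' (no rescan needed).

Old min = -17 at index 0
Change at index 5: 18 -> 40
Index 5 was NOT the min. New min = min(-17, 40). No rescan of other elements needed.
Needs rescan: no

Answer: no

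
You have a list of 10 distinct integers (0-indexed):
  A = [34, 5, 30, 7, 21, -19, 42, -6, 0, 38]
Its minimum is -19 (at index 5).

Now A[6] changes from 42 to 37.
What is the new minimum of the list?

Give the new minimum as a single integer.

Old min = -19 (at index 5)
Change: A[6] 42 -> 37
Changed element was NOT the old min.
  New min = min(old_min, new_val) = min(-19, 37) = -19

Answer: -19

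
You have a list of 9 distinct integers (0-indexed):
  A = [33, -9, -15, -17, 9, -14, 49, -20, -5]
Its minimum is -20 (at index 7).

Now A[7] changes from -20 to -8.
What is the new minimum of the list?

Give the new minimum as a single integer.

Old min = -20 (at index 7)
Change: A[7] -20 -> -8
Changed element WAS the min. Need to check: is -8 still <= all others?
  Min of remaining elements: -17
  New min = min(-8, -17) = -17

Answer: -17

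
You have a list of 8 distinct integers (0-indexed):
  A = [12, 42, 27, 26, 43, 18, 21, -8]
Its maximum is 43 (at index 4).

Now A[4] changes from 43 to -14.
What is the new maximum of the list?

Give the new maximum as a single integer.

Answer: 42

Derivation:
Old max = 43 (at index 4)
Change: A[4] 43 -> -14
Changed element WAS the max -> may need rescan.
  Max of remaining elements: 42
  New max = max(-14, 42) = 42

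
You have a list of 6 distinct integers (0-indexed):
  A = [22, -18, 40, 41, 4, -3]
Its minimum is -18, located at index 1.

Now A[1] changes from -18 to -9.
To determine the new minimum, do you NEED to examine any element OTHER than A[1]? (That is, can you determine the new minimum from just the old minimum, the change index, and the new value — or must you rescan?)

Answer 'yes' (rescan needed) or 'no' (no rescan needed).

Old min = -18 at index 1
Change at index 1: -18 -> -9
Index 1 WAS the min and new value -9 > old min -18. Must rescan other elements to find the new min.
Needs rescan: yes

Answer: yes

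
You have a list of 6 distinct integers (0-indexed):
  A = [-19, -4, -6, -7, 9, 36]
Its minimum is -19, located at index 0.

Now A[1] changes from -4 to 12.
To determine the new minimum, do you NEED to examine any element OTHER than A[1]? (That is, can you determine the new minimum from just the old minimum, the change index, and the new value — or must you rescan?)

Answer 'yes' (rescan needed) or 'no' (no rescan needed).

Old min = -19 at index 0
Change at index 1: -4 -> 12
Index 1 was NOT the min. New min = min(-19, 12). No rescan of other elements needed.
Needs rescan: no

Answer: no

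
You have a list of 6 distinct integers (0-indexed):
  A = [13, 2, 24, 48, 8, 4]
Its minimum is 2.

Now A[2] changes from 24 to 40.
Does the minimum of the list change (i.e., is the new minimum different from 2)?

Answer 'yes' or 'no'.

Answer: no

Derivation:
Old min = 2
Change: A[2] 24 -> 40
Changed element was NOT the min; min changes only if 40 < 2.
New min = 2; changed? no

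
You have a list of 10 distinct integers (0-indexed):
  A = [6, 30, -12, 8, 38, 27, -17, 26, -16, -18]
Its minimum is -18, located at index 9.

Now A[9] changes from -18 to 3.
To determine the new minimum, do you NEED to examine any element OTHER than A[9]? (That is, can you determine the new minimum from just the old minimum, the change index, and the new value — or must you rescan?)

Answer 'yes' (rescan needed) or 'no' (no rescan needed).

Old min = -18 at index 9
Change at index 9: -18 -> 3
Index 9 WAS the min and new value 3 > old min -18. Must rescan other elements to find the new min.
Needs rescan: yes

Answer: yes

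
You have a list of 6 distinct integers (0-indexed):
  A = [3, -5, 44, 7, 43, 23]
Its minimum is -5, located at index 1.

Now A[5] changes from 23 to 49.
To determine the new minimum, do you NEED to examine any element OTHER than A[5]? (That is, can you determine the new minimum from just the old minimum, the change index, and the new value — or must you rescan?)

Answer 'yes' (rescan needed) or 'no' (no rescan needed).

Answer: no

Derivation:
Old min = -5 at index 1
Change at index 5: 23 -> 49
Index 5 was NOT the min. New min = min(-5, 49). No rescan of other elements needed.
Needs rescan: no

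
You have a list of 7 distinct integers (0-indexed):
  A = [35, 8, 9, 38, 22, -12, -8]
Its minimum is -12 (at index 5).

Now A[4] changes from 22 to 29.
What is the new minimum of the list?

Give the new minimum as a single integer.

Old min = -12 (at index 5)
Change: A[4] 22 -> 29
Changed element was NOT the old min.
  New min = min(old_min, new_val) = min(-12, 29) = -12

Answer: -12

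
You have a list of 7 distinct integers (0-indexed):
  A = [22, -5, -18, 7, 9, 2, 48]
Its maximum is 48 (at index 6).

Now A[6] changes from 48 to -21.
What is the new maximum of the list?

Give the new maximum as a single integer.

Answer: 22

Derivation:
Old max = 48 (at index 6)
Change: A[6] 48 -> -21
Changed element WAS the max -> may need rescan.
  Max of remaining elements: 22
  New max = max(-21, 22) = 22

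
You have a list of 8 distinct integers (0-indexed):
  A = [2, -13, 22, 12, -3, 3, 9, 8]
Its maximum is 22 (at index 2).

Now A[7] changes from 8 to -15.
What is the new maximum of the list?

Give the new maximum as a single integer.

Old max = 22 (at index 2)
Change: A[7] 8 -> -15
Changed element was NOT the old max.
  New max = max(old_max, new_val) = max(22, -15) = 22

Answer: 22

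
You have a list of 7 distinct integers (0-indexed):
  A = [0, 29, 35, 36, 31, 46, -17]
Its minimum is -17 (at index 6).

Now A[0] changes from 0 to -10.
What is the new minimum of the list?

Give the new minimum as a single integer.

Old min = -17 (at index 6)
Change: A[0] 0 -> -10
Changed element was NOT the old min.
  New min = min(old_min, new_val) = min(-17, -10) = -17

Answer: -17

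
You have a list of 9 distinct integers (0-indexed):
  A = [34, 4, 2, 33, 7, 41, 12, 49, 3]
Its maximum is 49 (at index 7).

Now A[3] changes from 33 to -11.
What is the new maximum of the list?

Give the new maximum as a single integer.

Answer: 49

Derivation:
Old max = 49 (at index 7)
Change: A[3] 33 -> -11
Changed element was NOT the old max.
  New max = max(old_max, new_val) = max(49, -11) = 49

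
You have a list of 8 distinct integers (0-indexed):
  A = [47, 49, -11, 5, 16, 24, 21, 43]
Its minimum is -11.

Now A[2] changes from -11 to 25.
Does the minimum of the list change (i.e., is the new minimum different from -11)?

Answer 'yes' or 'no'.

Old min = -11
Change: A[2] -11 -> 25
Changed element was the min; new min must be rechecked.
New min = 5; changed? yes

Answer: yes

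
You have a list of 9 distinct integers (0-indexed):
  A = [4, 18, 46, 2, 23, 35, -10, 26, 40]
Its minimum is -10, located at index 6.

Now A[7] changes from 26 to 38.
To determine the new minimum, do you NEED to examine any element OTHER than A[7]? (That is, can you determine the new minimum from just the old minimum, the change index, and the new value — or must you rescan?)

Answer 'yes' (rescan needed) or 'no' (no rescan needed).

Old min = -10 at index 6
Change at index 7: 26 -> 38
Index 7 was NOT the min. New min = min(-10, 38). No rescan of other elements needed.
Needs rescan: no

Answer: no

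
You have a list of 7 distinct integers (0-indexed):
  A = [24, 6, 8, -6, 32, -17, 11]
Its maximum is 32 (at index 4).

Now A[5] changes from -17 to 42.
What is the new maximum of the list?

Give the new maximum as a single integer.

Answer: 42

Derivation:
Old max = 32 (at index 4)
Change: A[5] -17 -> 42
Changed element was NOT the old max.
  New max = max(old_max, new_val) = max(32, 42) = 42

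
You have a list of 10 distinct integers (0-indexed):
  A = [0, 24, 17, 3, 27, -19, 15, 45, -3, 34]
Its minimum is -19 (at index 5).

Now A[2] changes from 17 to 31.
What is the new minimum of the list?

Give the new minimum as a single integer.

Old min = -19 (at index 5)
Change: A[2] 17 -> 31
Changed element was NOT the old min.
  New min = min(old_min, new_val) = min(-19, 31) = -19

Answer: -19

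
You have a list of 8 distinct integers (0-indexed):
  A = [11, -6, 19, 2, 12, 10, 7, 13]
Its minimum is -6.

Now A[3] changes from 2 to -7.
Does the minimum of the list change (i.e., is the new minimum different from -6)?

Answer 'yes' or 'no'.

Answer: yes

Derivation:
Old min = -6
Change: A[3] 2 -> -7
Changed element was NOT the min; min changes only if -7 < -6.
New min = -7; changed? yes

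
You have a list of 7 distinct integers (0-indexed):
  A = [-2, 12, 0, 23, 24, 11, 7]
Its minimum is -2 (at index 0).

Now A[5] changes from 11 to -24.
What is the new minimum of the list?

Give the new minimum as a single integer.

Answer: -24

Derivation:
Old min = -2 (at index 0)
Change: A[5] 11 -> -24
Changed element was NOT the old min.
  New min = min(old_min, new_val) = min(-2, -24) = -24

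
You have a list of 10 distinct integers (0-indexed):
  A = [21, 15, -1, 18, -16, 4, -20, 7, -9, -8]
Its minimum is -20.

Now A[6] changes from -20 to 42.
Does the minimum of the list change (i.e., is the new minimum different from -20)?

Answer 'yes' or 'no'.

Answer: yes

Derivation:
Old min = -20
Change: A[6] -20 -> 42
Changed element was the min; new min must be rechecked.
New min = -16; changed? yes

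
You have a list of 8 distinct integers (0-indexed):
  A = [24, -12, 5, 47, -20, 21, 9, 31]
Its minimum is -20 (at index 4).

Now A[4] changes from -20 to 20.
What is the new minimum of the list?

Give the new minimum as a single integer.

Old min = -20 (at index 4)
Change: A[4] -20 -> 20
Changed element WAS the min. Need to check: is 20 still <= all others?
  Min of remaining elements: -12
  New min = min(20, -12) = -12

Answer: -12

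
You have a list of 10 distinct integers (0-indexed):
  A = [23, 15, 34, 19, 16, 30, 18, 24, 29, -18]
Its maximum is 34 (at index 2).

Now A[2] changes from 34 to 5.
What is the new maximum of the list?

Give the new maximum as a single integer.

Old max = 34 (at index 2)
Change: A[2] 34 -> 5
Changed element WAS the max -> may need rescan.
  Max of remaining elements: 30
  New max = max(5, 30) = 30

Answer: 30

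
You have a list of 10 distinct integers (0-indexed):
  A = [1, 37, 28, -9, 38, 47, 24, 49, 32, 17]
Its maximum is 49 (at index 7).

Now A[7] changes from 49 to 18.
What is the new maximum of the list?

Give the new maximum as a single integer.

Answer: 47

Derivation:
Old max = 49 (at index 7)
Change: A[7] 49 -> 18
Changed element WAS the max -> may need rescan.
  Max of remaining elements: 47
  New max = max(18, 47) = 47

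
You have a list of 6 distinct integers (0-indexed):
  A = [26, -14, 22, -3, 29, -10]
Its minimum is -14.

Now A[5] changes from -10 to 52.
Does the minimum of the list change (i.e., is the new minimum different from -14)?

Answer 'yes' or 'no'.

Old min = -14
Change: A[5] -10 -> 52
Changed element was NOT the min; min changes only if 52 < -14.
New min = -14; changed? no

Answer: no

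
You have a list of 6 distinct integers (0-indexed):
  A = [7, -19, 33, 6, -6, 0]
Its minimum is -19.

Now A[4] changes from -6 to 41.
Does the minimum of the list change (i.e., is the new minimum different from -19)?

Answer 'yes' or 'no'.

Answer: no

Derivation:
Old min = -19
Change: A[4] -6 -> 41
Changed element was NOT the min; min changes only if 41 < -19.
New min = -19; changed? no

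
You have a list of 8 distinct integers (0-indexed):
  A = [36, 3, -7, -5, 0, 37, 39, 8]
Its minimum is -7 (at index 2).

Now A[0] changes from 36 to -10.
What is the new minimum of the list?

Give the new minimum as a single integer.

Answer: -10

Derivation:
Old min = -7 (at index 2)
Change: A[0] 36 -> -10
Changed element was NOT the old min.
  New min = min(old_min, new_val) = min(-7, -10) = -10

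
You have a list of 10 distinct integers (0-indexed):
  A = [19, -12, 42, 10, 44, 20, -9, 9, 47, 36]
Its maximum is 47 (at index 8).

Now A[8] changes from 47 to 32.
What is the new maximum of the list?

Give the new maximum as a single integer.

Answer: 44

Derivation:
Old max = 47 (at index 8)
Change: A[8] 47 -> 32
Changed element WAS the max -> may need rescan.
  Max of remaining elements: 44
  New max = max(32, 44) = 44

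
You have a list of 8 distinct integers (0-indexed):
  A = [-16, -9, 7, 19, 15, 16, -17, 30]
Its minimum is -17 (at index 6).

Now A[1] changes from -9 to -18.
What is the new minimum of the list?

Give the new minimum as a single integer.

Old min = -17 (at index 6)
Change: A[1] -9 -> -18
Changed element was NOT the old min.
  New min = min(old_min, new_val) = min(-17, -18) = -18

Answer: -18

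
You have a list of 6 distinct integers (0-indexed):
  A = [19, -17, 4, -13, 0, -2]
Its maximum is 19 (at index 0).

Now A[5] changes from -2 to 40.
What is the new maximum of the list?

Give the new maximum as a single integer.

Answer: 40

Derivation:
Old max = 19 (at index 0)
Change: A[5] -2 -> 40
Changed element was NOT the old max.
  New max = max(old_max, new_val) = max(19, 40) = 40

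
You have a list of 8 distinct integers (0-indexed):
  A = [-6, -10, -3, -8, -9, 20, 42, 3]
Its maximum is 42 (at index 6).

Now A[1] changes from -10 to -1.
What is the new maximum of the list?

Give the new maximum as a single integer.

Old max = 42 (at index 6)
Change: A[1] -10 -> -1
Changed element was NOT the old max.
  New max = max(old_max, new_val) = max(42, -1) = 42

Answer: 42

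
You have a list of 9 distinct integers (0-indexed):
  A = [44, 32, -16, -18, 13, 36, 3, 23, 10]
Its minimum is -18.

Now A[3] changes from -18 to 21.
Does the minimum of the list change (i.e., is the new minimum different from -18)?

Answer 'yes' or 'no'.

Old min = -18
Change: A[3] -18 -> 21
Changed element was the min; new min must be rechecked.
New min = -16; changed? yes

Answer: yes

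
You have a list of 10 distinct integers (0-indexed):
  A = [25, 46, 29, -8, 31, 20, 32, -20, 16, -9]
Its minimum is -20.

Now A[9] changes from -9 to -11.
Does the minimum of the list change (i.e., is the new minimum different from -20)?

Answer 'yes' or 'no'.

Answer: no

Derivation:
Old min = -20
Change: A[9] -9 -> -11
Changed element was NOT the min; min changes only if -11 < -20.
New min = -20; changed? no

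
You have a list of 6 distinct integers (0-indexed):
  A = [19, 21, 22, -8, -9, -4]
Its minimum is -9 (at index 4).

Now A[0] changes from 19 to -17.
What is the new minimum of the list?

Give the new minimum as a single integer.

Old min = -9 (at index 4)
Change: A[0] 19 -> -17
Changed element was NOT the old min.
  New min = min(old_min, new_val) = min(-9, -17) = -17

Answer: -17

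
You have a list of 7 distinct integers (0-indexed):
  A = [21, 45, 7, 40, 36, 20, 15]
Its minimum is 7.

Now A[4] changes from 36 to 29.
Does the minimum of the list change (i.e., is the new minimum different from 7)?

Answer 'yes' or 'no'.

Answer: no

Derivation:
Old min = 7
Change: A[4] 36 -> 29
Changed element was NOT the min; min changes only if 29 < 7.
New min = 7; changed? no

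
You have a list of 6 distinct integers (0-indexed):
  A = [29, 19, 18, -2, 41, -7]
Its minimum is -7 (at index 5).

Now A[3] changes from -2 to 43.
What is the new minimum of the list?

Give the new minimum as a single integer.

Answer: -7

Derivation:
Old min = -7 (at index 5)
Change: A[3] -2 -> 43
Changed element was NOT the old min.
  New min = min(old_min, new_val) = min(-7, 43) = -7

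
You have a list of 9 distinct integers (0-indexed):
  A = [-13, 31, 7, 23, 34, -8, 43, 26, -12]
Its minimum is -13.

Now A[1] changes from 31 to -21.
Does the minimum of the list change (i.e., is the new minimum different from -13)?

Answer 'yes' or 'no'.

Old min = -13
Change: A[1] 31 -> -21
Changed element was NOT the min; min changes only if -21 < -13.
New min = -21; changed? yes

Answer: yes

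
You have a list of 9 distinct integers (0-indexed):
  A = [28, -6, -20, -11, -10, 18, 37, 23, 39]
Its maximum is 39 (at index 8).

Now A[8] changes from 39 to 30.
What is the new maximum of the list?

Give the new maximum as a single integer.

Answer: 37

Derivation:
Old max = 39 (at index 8)
Change: A[8] 39 -> 30
Changed element WAS the max -> may need rescan.
  Max of remaining elements: 37
  New max = max(30, 37) = 37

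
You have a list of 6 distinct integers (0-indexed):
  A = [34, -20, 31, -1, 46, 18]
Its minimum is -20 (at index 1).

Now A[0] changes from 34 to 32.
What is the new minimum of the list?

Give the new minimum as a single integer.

Old min = -20 (at index 1)
Change: A[0] 34 -> 32
Changed element was NOT the old min.
  New min = min(old_min, new_val) = min(-20, 32) = -20

Answer: -20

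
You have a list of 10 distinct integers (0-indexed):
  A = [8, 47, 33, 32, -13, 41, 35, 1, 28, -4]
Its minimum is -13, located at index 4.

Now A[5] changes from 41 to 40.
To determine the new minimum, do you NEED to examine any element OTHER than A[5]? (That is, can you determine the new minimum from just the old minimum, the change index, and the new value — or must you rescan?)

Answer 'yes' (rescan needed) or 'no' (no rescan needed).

Answer: no

Derivation:
Old min = -13 at index 4
Change at index 5: 41 -> 40
Index 5 was NOT the min. New min = min(-13, 40). No rescan of other elements needed.
Needs rescan: no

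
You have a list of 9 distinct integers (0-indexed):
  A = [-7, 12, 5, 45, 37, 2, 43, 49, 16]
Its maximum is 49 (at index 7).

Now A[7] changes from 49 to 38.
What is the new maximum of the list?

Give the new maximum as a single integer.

Answer: 45

Derivation:
Old max = 49 (at index 7)
Change: A[7] 49 -> 38
Changed element WAS the max -> may need rescan.
  Max of remaining elements: 45
  New max = max(38, 45) = 45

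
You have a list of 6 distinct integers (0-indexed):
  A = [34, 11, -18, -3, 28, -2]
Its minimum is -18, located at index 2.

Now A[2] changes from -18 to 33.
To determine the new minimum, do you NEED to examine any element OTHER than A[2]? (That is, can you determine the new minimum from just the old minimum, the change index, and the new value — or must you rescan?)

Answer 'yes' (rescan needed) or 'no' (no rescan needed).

Old min = -18 at index 2
Change at index 2: -18 -> 33
Index 2 WAS the min and new value 33 > old min -18. Must rescan other elements to find the new min.
Needs rescan: yes

Answer: yes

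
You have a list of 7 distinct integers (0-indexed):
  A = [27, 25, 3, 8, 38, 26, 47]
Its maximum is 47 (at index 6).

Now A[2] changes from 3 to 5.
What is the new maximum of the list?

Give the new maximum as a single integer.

Old max = 47 (at index 6)
Change: A[2] 3 -> 5
Changed element was NOT the old max.
  New max = max(old_max, new_val) = max(47, 5) = 47

Answer: 47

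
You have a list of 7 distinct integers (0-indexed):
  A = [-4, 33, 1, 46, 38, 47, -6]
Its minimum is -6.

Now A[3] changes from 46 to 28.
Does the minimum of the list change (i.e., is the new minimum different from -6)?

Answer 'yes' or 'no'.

Old min = -6
Change: A[3] 46 -> 28
Changed element was NOT the min; min changes only if 28 < -6.
New min = -6; changed? no

Answer: no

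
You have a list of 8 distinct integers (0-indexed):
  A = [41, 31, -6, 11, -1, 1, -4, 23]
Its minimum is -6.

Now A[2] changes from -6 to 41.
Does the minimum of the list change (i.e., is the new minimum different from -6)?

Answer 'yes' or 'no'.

Old min = -6
Change: A[2] -6 -> 41
Changed element was the min; new min must be rechecked.
New min = -4; changed? yes

Answer: yes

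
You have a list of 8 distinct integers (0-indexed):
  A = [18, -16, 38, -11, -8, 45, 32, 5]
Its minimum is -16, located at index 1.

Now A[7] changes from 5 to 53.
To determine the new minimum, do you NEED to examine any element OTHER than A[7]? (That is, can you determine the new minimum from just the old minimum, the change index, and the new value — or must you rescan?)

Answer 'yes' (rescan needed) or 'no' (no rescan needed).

Old min = -16 at index 1
Change at index 7: 5 -> 53
Index 7 was NOT the min. New min = min(-16, 53). No rescan of other elements needed.
Needs rescan: no

Answer: no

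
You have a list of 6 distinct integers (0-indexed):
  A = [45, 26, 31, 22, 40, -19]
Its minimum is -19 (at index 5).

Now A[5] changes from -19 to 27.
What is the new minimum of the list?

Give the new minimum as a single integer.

Old min = -19 (at index 5)
Change: A[5] -19 -> 27
Changed element WAS the min. Need to check: is 27 still <= all others?
  Min of remaining elements: 22
  New min = min(27, 22) = 22

Answer: 22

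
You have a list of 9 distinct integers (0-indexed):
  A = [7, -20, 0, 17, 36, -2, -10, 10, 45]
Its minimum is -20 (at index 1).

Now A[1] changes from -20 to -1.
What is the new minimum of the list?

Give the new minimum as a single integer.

Answer: -10

Derivation:
Old min = -20 (at index 1)
Change: A[1] -20 -> -1
Changed element WAS the min. Need to check: is -1 still <= all others?
  Min of remaining elements: -10
  New min = min(-1, -10) = -10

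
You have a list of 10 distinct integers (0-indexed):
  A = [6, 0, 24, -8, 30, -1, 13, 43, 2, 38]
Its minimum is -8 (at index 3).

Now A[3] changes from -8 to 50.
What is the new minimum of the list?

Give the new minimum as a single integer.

Answer: -1

Derivation:
Old min = -8 (at index 3)
Change: A[3] -8 -> 50
Changed element WAS the min. Need to check: is 50 still <= all others?
  Min of remaining elements: -1
  New min = min(50, -1) = -1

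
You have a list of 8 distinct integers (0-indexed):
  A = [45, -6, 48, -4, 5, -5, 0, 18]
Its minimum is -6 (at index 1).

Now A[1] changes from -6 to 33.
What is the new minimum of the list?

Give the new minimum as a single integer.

Answer: -5

Derivation:
Old min = -6 (at index 1)
Change: A[1] -6 -> 33
Changed element WAS the min. Need to check: is 33 still <= all others?
  Min of remaining elements: -5
  New min = min(33, -5) = -5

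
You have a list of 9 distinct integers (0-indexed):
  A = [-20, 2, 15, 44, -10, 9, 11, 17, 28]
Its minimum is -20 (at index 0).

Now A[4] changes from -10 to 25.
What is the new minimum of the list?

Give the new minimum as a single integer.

Answer: -20

Derivation:
Old min = -20 (at index 0)
Change: A[4] -10 -> 25
Changed element was NOT the old min.
  New min = min(old_min, new_val) = min(-20, 25) = -20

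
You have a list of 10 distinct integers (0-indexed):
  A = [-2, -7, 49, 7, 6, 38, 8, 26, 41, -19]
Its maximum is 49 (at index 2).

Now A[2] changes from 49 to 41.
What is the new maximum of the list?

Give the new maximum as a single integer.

Answer: 41

Derivation:
Old max = 49 (at index 2)
Change: A[2] 49 -> 41
Changed element WAS the max -> may need rescan.
  Max of remaining elements: 41
  New max = max(41, 41) = 41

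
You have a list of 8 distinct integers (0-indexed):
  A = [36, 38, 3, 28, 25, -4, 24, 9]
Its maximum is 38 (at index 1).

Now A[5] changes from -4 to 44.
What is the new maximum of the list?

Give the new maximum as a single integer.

Old max = 38 (at index 1)
Change: A[5] -4 -> 44
Changed element was NOT the old max.
  New max = max(old_max, new_val) = max(38, 44) = 44

Answer: 44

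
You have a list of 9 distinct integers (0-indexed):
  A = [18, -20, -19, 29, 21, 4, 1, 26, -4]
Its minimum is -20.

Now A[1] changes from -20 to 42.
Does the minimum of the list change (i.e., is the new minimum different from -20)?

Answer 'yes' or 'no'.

Answer: yes

Derivation:
Old min = -20
Change: A[1] -20 -> 42
Changed element was the min; new min must be rechecked.
New min = -19; changed? yes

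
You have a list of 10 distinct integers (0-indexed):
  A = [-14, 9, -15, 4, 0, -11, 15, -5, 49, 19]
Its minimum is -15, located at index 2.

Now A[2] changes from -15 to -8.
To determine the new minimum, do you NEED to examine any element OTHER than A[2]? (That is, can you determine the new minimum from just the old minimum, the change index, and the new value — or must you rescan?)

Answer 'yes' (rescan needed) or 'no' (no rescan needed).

Answer: yes

Derivation:
Old min = -15 at index 2
Change at index 2: -15 -> -8
Index 2 WAS the min and new value -8 > old min -15. Must rescan other elements to find the new min.
Needs rescan: yes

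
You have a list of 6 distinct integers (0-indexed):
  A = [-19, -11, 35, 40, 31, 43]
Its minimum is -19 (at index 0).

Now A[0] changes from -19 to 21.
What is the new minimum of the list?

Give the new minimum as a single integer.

Old min = -19 (at index 0)
Change: A[0] -19 -> 21
Changed element WAS the min. Need to check: is 21 still <= all others?
  Min of remaining elements: -11
  New min = min(21, -11) = -11

Answer: -11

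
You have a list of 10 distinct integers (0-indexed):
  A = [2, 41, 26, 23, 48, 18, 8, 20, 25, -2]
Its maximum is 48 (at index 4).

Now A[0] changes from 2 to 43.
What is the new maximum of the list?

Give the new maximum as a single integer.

Old max = 48 (at index 4)
Change: A[0] 2 -> 43
Changed element was NOT the old max.
  New max = max(old_max, new_val) = max(48, 43) = 48

Answer: 48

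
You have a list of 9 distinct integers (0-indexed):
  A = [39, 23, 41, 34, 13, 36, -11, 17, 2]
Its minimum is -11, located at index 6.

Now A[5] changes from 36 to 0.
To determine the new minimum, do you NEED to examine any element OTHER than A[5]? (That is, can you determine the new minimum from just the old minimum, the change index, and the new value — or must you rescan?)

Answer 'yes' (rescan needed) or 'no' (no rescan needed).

Answer: no

Derivation:
Old min = -11 at index 6
Change at index 5: 36 -> 0
Index 5 was NOT the min. New min = min(-11, 0). No rescan of other elements needed.
Needs rescan: no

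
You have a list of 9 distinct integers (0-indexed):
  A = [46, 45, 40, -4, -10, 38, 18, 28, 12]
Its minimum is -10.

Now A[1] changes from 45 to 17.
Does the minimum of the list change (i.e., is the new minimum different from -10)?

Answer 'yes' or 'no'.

Old min = -10
Change: A[1] 45 -> 17
Changed element was NOT the min; min changes only if 17 < -10.
New min = -10; changed? no

Answer: no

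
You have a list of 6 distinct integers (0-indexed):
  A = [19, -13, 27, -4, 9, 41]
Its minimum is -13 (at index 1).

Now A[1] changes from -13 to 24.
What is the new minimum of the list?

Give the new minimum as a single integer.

Answer: -4

Derivation:
Old min = -13 (at index 1)
Change: A[1] -13 -> 24
Changed element WAS the min. Need to check: is 24 still <= all others?
  Min of remaining elements: -4
  New min = min(24, -4) = -4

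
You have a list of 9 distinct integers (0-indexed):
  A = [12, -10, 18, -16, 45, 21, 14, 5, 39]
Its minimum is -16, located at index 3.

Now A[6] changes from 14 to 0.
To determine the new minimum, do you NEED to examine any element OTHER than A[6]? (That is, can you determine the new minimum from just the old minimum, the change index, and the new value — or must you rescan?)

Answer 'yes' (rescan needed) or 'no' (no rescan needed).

Old min = -16 at index 3
Change at index 6: 14 -> 0
Index 6 was NOT the min. New min = min(-16, 0). No rescan of other elements needed.
Needs rescan: no

Answer: no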